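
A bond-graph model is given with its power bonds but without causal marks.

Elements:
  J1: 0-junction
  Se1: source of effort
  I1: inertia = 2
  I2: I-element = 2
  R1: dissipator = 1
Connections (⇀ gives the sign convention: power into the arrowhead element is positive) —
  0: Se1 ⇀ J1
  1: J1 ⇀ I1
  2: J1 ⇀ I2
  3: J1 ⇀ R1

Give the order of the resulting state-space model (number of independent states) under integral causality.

2  (I1, I2 all integral)

bond 0 stroke→J1  (source Se1 imposes e)
bond 1 stroke→I1  (0-jn J1 has e-setter on 0)
bond 2 stroke→I2  (J1: bond 0 brought effort, rest push out)
bond 3 stroke→R1  (J1 effort already set via bond 0)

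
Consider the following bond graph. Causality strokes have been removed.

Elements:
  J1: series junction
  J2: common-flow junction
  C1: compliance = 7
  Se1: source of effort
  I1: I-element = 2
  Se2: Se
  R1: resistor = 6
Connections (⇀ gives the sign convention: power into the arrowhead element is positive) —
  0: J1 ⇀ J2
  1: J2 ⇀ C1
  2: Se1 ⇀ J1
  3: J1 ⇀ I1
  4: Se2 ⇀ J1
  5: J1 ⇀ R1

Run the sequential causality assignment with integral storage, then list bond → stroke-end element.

β2 stroke→J1  (source Se1 imposes e)
β4 stroke→J1  (Se2 fixes effort; stroke away)
β1 stroke→J2  (C1 outputs effort q/C1)
β0 stroke→J1  (J2: last free bond brings flow in)
β3 stroke→I1  (prefer integral on I1)
β5 stroke→J1  (J1: bond 3 brought flow, rest push out)

β0 |J1
β1 |J2
β2 |J1
β3 |I1
β4 |J1
β5 |J1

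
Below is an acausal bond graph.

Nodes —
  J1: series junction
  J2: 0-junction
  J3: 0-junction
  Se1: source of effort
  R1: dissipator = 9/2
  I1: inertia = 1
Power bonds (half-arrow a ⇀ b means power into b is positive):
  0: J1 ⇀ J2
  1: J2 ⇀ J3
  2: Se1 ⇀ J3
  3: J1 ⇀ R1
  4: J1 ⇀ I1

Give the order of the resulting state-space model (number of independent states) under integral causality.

1  (I1 all integral)

bond 2 |J3  (source Se1 imposes e)
bond 1 |J2  (J3 effort already set via bond 2)
bond 0 |J1  (0-jn J2 has e-setter on 1)
bond 4 |I1  (I1: I, integral causality)
bond 3 |J1  (1-jn J1 has f-setter on 4)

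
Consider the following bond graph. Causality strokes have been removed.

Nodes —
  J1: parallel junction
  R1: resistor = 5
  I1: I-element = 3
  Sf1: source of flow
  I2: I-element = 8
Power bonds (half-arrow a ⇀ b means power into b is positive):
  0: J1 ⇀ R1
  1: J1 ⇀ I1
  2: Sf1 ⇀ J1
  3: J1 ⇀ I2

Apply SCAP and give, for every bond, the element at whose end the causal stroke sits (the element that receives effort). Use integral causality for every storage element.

β0 |J1
β1 |I1
β2 |Sf1
β3 |I2

#2 stroke at Sf1  (Sf1: flow source, stroke at near end)
#1 stroke at I1  (prefer integral on I1)
#3 stroke at I2  (I2: I, integral causality)
#0 stroke at J1  (J1 needs exactly one e-in)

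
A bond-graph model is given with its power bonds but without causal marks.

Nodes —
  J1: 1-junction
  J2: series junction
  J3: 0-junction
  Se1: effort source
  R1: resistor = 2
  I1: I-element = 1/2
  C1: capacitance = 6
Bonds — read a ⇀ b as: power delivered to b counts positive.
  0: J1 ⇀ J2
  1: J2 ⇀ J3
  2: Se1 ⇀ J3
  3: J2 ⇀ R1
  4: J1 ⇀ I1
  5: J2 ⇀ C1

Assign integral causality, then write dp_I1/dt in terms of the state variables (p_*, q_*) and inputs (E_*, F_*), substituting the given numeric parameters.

dp_I1/dt = -E_Se1 - 4*p_I1 - q_C1/6

β2 →J3  (Se1: effort source, stroke at far end)
β1 →J2  (common-e at J3 fixed by 2)
β4 →I1  (I1: I, integral causality)
β0 →J1  (1-jn J1 has f-setter on 4)
β3 →J2  (J2 flow already set via bond 0)
β5 →J2  (J2: bond 0 brought flow, rest push out)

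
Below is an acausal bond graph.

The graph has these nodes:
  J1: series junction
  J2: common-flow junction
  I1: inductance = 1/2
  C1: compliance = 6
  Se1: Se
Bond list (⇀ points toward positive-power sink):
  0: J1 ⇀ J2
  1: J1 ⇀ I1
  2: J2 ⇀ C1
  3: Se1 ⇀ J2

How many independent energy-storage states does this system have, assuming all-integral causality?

2  (C1, I1 all integral)

β3 |J2  (Se1: effort source, stroke at far end)
β1 |I1  (I1 outputs flow p/I1)
β0 |J1  (J1 flow already set via bond 1)
β2 |J2  (common-f at J2 fixed by 0)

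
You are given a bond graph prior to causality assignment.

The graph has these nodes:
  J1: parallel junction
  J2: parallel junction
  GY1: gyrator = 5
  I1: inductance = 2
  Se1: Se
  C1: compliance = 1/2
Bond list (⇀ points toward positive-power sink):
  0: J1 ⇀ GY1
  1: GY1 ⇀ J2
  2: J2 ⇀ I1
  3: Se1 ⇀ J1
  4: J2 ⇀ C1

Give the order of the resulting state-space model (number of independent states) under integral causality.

#3 stroke at J1  (Se1 (Se) sets effort on bond)
#0 stroke at GY1  (common-e at J1 fixed by 3)
#1 stroke at GY1  (GY1: gyrator matches bond 0)
#2 stroke at I1  (prefer integral on I1)
#4 stroke at J2  (closing 0-jn rule on J2)

2  (C1, I1 all integral)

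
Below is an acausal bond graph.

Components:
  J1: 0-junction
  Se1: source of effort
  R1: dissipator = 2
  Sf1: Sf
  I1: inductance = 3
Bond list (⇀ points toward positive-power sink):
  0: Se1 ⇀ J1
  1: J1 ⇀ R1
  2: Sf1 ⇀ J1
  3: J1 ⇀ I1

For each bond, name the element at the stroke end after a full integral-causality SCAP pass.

β0 |J1
β1 |R1
β2 |Sf1
β3 |I1

#0 |J1  (Se1: effort source, stroke at far end)
#2 |Sf1  (Sf1 (Sf) sets flow on bond)
#1 |R1  (J1 effort already set via bond 0)
#3 |I1  (J1 effort already set via bond 0)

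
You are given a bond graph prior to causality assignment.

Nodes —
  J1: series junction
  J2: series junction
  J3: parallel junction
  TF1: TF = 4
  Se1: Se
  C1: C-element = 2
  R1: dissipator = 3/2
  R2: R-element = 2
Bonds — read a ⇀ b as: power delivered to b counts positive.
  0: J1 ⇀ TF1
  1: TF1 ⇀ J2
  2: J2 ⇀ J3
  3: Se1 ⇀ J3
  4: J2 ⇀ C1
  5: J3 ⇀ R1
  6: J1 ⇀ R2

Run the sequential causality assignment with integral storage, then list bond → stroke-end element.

bond 3 |J3  (Se1: effort source, stroke at far end)
bond 2 |J2  (J3: bond 3 brought effort, rest push out)
bond 5 |R1  (common-e at J3 fixed by 3)
bond 4 |J2  (C1: C, integral causality)
bond 1 |TF1  (only one flow-in slot at J2)
bond 0 |J1  (TF TF1: opposite of bond 1)
bond 6 |R2  (J1 needs exactly one f-in)

#0 stroke→J1
#1 stroke→TF1
#2 stroke→J2
#3 stroke→J3
#4 stroke→J2
#5 stroke→R1
#6 stroke→R2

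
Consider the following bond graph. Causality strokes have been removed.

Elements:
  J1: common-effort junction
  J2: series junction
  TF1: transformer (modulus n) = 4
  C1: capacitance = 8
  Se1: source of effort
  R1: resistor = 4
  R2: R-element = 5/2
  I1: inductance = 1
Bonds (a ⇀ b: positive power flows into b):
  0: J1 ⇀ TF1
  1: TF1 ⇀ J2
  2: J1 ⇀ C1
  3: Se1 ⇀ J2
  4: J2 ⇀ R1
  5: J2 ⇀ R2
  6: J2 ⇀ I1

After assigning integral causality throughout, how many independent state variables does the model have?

b3 stroke at J2  (source Se1 imposes e)
b2 stroke at J1  (C1: C, integral causality)
b0 stroke at TF1  (J1: bond 2 brought effort, rest push out)
b1 stroke at J2  (TF1 one-in-one-out from 0)
b6 stroke at I1  (I1: I, integral causality)
b4 stroke at J2  (1-jn J2 has f-setter on 6)
b5 stroke at J2  (J2 flow already set via bond 6)

2  (C1, I1 all integral)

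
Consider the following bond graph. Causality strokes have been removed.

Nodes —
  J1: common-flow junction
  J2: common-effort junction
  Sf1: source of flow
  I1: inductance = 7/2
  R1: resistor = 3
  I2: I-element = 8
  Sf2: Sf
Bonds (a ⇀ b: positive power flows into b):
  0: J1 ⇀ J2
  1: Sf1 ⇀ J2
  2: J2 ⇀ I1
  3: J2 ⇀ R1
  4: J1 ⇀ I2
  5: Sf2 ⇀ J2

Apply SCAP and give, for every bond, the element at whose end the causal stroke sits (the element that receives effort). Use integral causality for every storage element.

bond 1 |Sf1  (source Sf1 imposes f)
bond 5 |Sf2  (Sf2: flow source, stroke at near end)
bond 2 |I1  (I1 outputs flow p/I1)
bond 4 |I2  (I2: I, integral causality)
bond 0 |J1  (1-jn J1 has f-setter on 4)
bond 3 |J2  (J2: last free bond brings effort in)

bond 0 |J1
bond 1 |Sf1
bond 2 |I1
bond 3 |J2
bond 4 |I2
bond 5 |Sf2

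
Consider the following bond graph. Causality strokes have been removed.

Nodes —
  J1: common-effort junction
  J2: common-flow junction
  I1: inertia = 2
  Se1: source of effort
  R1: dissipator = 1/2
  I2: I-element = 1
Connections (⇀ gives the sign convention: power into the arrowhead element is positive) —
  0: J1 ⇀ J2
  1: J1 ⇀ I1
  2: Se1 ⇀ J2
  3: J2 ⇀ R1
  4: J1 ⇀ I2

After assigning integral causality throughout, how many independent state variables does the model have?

b2 →J2  (source Se1 imposes e)
b1 →I1  (I1: I, integral causality)
b4 →I2  (I2: I, integral causality)
b0 →J1  (J1: last free bond brings effort in)
b3 →J2  (J2 flow already set via bond 0)

2  (I1, I2 all integral)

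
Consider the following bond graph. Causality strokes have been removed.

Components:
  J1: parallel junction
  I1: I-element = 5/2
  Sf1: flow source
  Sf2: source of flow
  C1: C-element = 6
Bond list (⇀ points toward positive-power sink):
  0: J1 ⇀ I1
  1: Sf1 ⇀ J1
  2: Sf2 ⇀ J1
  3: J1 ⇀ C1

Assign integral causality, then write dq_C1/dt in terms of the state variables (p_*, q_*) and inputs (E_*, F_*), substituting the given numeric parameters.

bond 1 stroke→Sf1  (Sf1 (Sf) sets flow on bond)
bond 2 stroke→Sf2  (source Sf2 imposes f)
bond 0 stroke→I1  (prefer integral on I1)
bond 3 stroke→J1  (J1: last free bond brings effort in)

dq_C1/dt = F_Sf1 + F_Sf2 - 2*p_I1/5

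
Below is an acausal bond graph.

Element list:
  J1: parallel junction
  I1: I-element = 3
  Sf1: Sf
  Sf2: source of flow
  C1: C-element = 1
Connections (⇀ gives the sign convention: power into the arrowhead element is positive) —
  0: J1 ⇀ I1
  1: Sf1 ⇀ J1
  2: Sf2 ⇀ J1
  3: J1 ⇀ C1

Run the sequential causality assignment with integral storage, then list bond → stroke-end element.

β1 stroke→Sf1  (Sf1 fixes flow; stroke at Sf1)
β2 stroke→Sf2  (Sf2: flow source, stroke at near end)
β0 stroke→I1  (I1 outputs flow p/I1)
β3 stroke→J1  (J1: last free bond brings effort in)

β0 |I1
β1 |Sf1
β2 |Sf2
β3 |J1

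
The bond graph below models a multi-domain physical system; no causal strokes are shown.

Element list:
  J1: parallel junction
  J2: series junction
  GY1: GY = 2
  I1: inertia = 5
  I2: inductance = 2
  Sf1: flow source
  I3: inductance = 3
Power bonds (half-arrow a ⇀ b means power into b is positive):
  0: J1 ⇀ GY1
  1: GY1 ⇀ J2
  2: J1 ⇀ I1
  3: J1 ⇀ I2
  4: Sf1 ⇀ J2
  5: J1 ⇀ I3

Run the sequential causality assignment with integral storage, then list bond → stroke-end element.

#0 →J1
#1 →J2
#2 →I1
#3 →I2
#4 →Sf1
#5 →I3

b4 stroke→Sf1  (Sf1 fixes flow; stroke at Sf1)
b1 stroke→J2  (J2 flow already set via bond 4)
b0 stroke→J1  (GY1: gyrator matches bond 1)
b2 stroke→I1  (J1 effort already set via bond 0)
b3 stroke→I2  (J1 effort already set via bond 0)
b5 stroke→I3  (J1 effort already set via bond 0)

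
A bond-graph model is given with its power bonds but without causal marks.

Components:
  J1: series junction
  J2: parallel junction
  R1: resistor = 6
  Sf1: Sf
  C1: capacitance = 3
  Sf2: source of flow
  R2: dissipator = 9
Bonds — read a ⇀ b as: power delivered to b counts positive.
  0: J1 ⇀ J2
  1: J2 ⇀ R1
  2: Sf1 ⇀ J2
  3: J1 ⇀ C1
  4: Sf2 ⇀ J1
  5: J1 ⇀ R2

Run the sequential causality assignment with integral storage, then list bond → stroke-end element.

bond 0 →J1
bond 1 →J2
bond 2 →Sf1
bond 3 →J1
bond 4 →Sf2
bond 5 →J1

β2 stroke at Sf1  (Sf1: flow source, stroke at near end)
β4 stroke at Sf2  (Sf2 (Sf) sets flow on bond)
β0 stroke at J1  (J1 flow already set via bond 4)
β3 stroke at J1  (1-jn J1 has f-setter on 4)
β5 stroke at J1  (common-f at J1 fixed by 4)
β1 stroke at J2  (closing 0-jn rule on J2)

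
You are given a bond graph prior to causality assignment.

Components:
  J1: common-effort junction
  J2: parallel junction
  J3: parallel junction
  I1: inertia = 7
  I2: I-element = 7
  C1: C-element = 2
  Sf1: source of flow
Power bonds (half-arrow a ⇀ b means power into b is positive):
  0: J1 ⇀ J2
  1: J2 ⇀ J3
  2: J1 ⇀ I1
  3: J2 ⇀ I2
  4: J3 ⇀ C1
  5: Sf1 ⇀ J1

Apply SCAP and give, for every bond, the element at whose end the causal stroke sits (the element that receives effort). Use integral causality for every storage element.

bond 5 →Sf1  (Sf1 fixes flow; stroke at Sf1)
bond 2 →I1  (I1 outputs flow p/I1)
bond 0 →J1  (J1 needs exactly one e-in)
bond 3 →I2  (prefer integral on I2)
bond 1 →J2  (J2 needs exactly one e-in)
bond 4 →J3  (J3: last free bond brings effort in)

b0 stroke at J1
b1 stroke at J2
b2 stroke at I1
b3 stroke at I2
b4 stroke at J3
b5 stroke at Sf1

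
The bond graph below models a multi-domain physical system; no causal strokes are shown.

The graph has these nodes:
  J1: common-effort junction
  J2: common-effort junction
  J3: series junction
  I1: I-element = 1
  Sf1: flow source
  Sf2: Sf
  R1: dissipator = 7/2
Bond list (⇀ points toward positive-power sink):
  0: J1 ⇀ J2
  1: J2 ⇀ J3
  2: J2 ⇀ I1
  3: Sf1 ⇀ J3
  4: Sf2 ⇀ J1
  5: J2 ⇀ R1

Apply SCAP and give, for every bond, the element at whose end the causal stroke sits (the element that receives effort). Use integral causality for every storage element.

#3 →Sf1  (Sf1: flow source, stroke at near end)
#4 →Sf2  (Sf2: flow source, stroke at near end)
#0 →J1  (only one effort-in slot at J1)
#1 →J3  (common-f at J3 fixed by 3)
#2 →I1  (prefer integral on I1)
#5 →J2  (J2 needs exactly one e-in)

β0 |J1
β1 |J3
β2 |I1
β3 |Sf1
β4 |Sf2
β5 |J2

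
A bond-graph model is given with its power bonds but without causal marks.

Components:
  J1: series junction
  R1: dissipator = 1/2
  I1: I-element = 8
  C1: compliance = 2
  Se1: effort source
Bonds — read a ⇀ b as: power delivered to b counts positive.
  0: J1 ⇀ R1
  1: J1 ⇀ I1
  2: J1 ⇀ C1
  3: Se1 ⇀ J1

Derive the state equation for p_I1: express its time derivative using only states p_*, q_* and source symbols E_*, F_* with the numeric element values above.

#3 stroke→J1  (source Se1 imposes e)
#1 stroke→I1  (I1: I, integral causality)
#0 stroke→J1  (J1 flow already set via bond 1)
#2 stroke→J1  (J1: bond 1 brought flow, rest push out)

dp_I1/dt = E_Se1 - p_I1/16 - q_C1/2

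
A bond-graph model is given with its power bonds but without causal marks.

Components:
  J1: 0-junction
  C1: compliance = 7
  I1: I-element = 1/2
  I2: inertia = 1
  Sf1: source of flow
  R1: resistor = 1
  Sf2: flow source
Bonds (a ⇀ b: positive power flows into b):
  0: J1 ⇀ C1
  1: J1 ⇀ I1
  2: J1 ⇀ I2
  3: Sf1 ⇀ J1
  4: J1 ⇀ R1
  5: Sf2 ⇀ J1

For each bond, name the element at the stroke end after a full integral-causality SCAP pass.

β0 stroke→J1
β1 stroke→I1
β2 stroke→I2
β3 stroke→Sf1
β4 stroke→R1
β5 stroke→Sf2

#3 |Sf1  (Sf1 fixes flow; stroke at Sf1)
#5 |Sf2  (Sf2 fixes flow; stroke at Sf2)
#0 |J1  (C1 integral (e out))
#1 |I1  (J1 effort already set via bond 0)
#2 |I2  (J1: bond 0 brought effort, rest push out)
#4 |R1  (0-jn J1 has e-setter on 0)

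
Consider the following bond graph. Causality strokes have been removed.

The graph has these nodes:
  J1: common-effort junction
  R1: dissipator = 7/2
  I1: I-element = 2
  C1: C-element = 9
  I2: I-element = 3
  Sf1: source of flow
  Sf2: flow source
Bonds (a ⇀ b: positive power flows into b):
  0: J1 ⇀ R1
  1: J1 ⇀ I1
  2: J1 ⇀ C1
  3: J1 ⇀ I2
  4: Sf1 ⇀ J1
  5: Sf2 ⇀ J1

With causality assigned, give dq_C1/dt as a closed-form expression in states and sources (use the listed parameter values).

dq_C1/dt = F_Sf1 + F_Sf2 - p_I1/2 - p_I2/3 - 2*q_C1/63

bond 4 |Sf1  (Sf1 fixes flow; stroke at Sf1)
bond 5 |Sf2  (Sf2: flow source, stroke at near end)
bond 1 |I1  (I1 integral (f out))
bond 2 |J1  (C1 outputs effort q/C1)
bond 0 |R1  (common-e at J1 fixed by 2)
bond 3 |I2  (J1: bond 2 brought effort, rest push out)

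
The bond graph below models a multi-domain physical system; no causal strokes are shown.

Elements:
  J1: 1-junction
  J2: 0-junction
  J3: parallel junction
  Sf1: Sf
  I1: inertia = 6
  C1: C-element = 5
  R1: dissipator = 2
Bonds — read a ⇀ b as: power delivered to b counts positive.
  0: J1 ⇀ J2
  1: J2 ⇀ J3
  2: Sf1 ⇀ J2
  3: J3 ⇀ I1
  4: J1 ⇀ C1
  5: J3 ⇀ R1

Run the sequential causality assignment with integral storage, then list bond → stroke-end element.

bond 0 stroke at J2
bond 1 stroke at J3
bond 2 stroke at Sf1
bond 3 stroke at I1
bond 4 stroke at J1
bond 5 stroke at R1

β2 |Sf1  (Sf1: flow source, stroke at near end)
β3 |I1  (I1 outputs flow p/I1)
β4 |J1  (prefer integral on C1)
β0 |J2  (J1 needs exactly one f-in)
β1 |J3  (0-jn J2 has e-setter on 0)
β5 |R1  (common-e at J3 fixed by 1)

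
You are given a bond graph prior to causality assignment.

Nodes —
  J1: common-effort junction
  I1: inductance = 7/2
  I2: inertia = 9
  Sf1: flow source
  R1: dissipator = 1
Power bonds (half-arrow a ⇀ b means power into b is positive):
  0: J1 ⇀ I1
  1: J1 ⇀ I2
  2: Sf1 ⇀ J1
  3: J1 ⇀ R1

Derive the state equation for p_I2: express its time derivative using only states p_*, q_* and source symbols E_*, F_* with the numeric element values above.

b2 |Sf1  (Sf1 fixes flow; stroke at Sf1)
b0 |I1  (I1: I, integral causality)
b1 |I2  (I2: I, integral causality)
b3 |J1  (only one effort-in slot at J1)

dp_I2/dt = F_Sf1 - 2*p_I1/7 - p_I2/9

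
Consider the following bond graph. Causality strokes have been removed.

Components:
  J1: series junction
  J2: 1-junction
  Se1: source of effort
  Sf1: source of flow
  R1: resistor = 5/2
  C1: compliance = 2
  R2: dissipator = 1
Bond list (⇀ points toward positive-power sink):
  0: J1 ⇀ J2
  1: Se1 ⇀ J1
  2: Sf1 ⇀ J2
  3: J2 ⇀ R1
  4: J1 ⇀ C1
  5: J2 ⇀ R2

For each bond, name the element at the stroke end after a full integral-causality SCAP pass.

b0 →J2
b1 →J1
b2 →Sf1
b3 →J2
b4 →J1
b5 →J2

bond 1 stroke→J1  (source Se1 imposes e)
bond 2 stroke→Sf1  (Sf1 fixes flow; stroke at Sf1)
bond 0 stroke→J2  (J2 flow already set via bond 2)
bond 3 stroke→J2  (common-f at J2 fixed by 2)
bond 5 stroke→J2  (J2: bond 2 brought flow, rest push out)
bond 4 stroke→J1  (J1 flow already set via bond 0)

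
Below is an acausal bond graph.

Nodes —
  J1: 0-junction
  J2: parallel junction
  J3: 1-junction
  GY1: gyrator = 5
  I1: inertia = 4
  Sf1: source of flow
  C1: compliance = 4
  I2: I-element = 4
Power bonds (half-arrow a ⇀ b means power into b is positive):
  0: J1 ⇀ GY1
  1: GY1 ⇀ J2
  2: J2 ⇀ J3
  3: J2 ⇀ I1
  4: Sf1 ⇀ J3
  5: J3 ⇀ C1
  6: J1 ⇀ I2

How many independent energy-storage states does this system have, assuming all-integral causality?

#4 stroke→Sf1  (source Sf1 imposes f)
#2 stroke→J3  (1-jn J3 has f-setter on 4)
#5 stroke→J3  (J3 flow already set via bond 4)
#3 stroke→I1  (I1 integral (f out))
#1 stroke→J2  (J2: last free bond brings effort in)
#0 stroke→J1  (GY GY1: same side as bond 1)
#6 stroke→I2  (J1 effort already set via bond 0)

3  (C1, I1, I2 all integral)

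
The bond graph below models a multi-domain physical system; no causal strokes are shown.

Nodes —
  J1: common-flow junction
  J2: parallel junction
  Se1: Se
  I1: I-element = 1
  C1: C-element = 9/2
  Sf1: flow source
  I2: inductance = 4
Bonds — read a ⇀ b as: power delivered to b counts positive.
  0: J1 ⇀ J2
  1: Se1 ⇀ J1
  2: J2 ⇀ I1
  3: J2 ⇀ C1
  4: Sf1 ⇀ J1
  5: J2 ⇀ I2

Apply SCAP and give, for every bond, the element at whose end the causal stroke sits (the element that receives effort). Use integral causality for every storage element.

#1 |J1  (Se1 (Se) sets effort on bond)
#4 |Sf1  (Sf1: flow source, stroke at near end)
#0 |J1  (1-jn J1 has f-setter on 4)
#2 |I1  (I1 outputs flow p/I1)
#3 |J2  (C1 integral (e out))
#5 |I2  (common-e at J2 fixed by 3)

#0 |J1
#1 |J1
#2 |I1
#3 |J2
#4 |Sf1
#5 |I2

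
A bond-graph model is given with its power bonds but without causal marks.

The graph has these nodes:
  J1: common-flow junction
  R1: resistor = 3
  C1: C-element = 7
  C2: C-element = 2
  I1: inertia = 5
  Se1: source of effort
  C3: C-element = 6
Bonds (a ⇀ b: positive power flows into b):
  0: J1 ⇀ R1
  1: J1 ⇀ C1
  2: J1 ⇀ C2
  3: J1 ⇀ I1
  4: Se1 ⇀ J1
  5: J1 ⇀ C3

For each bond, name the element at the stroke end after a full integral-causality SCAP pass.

bond 4 stroke→J1  (Se1 (Se) sets effort on bond)
bond 1 stroke→J1  (C1 outputs effort q/C1)
bond 2 stroke→J1  (C2 integral (e out))
bond 3 stroke→I1  (I1 outputs flow p/I1)
bond 0 stroke→J1  (1-jn J1 has f-setter on 3)
bond 5 stroke→J1  (J1 flow already set via bond 3)

bond 0 stroke→J1
bond 1 stroke→J1
bond 2 stroke→J1
bond 3 stroke→I1
bond 4 stroke→J1
bond 5 stroke→J1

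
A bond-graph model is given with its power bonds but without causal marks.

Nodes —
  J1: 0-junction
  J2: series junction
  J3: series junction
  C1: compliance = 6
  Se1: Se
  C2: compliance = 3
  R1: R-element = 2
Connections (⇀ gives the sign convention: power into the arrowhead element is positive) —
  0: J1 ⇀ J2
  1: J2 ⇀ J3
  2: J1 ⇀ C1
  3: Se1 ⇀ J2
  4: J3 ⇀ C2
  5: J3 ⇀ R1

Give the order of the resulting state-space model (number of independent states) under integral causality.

2  (C1, C2 all integral)

β3 →J2  (Se1 (Se) sets effort on bond)
β2 →J1  (C1 outputs effort q/C1)
β0 →J2  (0-jn J1 has e-setter on 2)
β1 →J3  (closing 1-jn rule on J2)
β4 →J3  (C2: C, integral causality)
β5 →R1  (J3 needs exactly one f-in)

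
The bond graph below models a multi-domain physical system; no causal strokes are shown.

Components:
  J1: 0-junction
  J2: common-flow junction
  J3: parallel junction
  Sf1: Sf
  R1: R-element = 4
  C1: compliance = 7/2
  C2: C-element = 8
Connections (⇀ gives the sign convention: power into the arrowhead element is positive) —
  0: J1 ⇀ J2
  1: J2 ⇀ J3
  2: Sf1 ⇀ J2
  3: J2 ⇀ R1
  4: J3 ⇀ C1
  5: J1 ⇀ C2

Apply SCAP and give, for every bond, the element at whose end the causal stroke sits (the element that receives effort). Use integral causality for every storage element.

#0 stroke→J2
#1 stroke→J2
#2 stroke→Sf1
#3 stroke→J2
#4 stroke→J3
#5 stroke→J1

bond 2 stroke at Sf1  (source Sf1 imposes f)
bond 0 stroke at J2  (1-jn J2 has f-setter on 2)
bond 1 stroke at J2  (J2 flow already set via bond 2)
bond 3 stroke at J2  (J2: bond 2 brought flow, rest push out)
bond 4 stroke at J3  (J3: last free bond brings effort in)
bond 5 stroke at J1  (J1: last free bond brings effort in)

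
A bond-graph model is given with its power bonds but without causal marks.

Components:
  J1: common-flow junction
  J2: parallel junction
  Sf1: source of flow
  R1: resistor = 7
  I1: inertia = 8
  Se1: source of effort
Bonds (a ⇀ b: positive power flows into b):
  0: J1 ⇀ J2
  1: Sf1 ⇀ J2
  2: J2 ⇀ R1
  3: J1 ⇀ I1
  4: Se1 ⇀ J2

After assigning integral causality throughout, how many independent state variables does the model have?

1  (I1 all integral)

bond 1 →Sf1  (Sf1 (Sf) sets flow on bond)
bond 4 →J2  (Se1 (Se) sets effort on bond)
bond 0 →J1  (J2 effort already set via bond 4)
bond 2 →R1  (common-e at J2 fixed by 4)
bond 3 →I1  (J1 needs exactly one f-in)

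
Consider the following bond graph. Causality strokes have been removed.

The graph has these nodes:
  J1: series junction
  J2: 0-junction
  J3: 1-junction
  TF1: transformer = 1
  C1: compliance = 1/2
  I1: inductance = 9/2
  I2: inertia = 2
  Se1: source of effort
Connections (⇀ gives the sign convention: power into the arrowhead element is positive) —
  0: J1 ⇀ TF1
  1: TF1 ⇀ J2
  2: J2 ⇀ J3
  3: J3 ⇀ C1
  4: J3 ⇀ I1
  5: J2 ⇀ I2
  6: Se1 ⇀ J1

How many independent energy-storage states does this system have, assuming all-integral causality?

#6 stroke at J1  (source Se1 imposes e)
#0 stroke at TF1  (closing 1-jn rule on J1)
#1 stroke at J2  (TF TF1: opposite of bond 0)
#2 stroke at J3  (common-e at J2 fixed by 1)
#5 stroke at I2  (common-e at J2 fixed by 1)
#3 stroke at J3  (C1 integral (e out))
#4 stroke at I1  (closing 1-jn rule on J3)

3  (C1, I1, I2 all integral)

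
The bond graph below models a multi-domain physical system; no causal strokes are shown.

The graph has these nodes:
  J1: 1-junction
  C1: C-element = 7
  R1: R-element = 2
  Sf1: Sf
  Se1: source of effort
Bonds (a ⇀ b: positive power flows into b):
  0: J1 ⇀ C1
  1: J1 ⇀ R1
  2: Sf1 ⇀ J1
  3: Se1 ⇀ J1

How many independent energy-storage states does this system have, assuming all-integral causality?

β2 |Sf1  (Sf1 fixes flow; stroke at Sf1)
β3 |J1  (source Se1 imposes e)
β0 |J1  (J1 flow already set via bond 2)
β1 |J1  (J1 flow already set via bond 2)

1  (C1 all integral)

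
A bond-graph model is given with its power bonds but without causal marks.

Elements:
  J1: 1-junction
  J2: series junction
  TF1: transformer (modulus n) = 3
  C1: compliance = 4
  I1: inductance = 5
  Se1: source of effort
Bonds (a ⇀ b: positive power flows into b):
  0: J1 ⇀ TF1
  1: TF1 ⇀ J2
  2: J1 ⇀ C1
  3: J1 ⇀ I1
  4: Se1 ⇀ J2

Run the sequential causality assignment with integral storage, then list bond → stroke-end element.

β0 →J1
β1 →TF1
β2 →J1
β3 →I1
β4 →J2

b4 →J2  (source Se1 imposes e)
b1 →TF1  (J2: last free bond brings flow in)
b0 →J1  (TF TF1: opposite of bond 1)
b2 →J1  (C1: C, integral causality)
b3 →I1  (closing 1-jn rule on J1)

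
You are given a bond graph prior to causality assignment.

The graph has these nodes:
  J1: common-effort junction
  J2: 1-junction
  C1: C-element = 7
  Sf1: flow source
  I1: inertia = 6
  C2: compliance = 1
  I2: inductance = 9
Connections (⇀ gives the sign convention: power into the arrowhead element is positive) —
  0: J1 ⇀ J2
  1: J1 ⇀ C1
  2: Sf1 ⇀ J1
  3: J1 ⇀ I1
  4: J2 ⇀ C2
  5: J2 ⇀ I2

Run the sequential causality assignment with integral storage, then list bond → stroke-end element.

#0 |J2
#1 |J1
#2 |Sf1
#3 |I1
#4 |J2
#5 |I2

β2 stroke at Sf1  (Sf1: flow source, stroke at near end)
β1 stroke at J1  (C1 outputs effort q/C1)
β0 stroke at J2  (common-e at J1 fixed by 1)
β3 stroke at I1  (J1: bond 1 brought effort, rest push out)
β4 stroke at J2  (C2: C, integral causality)
β5 stroke at I2  (closing 1-jn rule on J2)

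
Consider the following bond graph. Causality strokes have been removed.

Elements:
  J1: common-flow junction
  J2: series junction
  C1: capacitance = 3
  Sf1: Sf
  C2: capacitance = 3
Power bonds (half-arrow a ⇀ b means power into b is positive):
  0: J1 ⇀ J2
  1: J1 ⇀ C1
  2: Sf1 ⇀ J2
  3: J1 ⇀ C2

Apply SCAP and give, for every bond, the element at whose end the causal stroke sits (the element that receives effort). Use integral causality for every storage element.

β2 stroke→Sf1  (Sf1 (Sf) sets flow on bond)
β0 stroke→J2  (1-jn J2 has f-setter on 2)
β1 stroke→J1  (1-jn J1 has f-setter on 0)
β3 stroke→J1  (1-jn J1 has f-setter on 0)

β0 |J2
β1 |J1
β2 |Sf1
β3 |J1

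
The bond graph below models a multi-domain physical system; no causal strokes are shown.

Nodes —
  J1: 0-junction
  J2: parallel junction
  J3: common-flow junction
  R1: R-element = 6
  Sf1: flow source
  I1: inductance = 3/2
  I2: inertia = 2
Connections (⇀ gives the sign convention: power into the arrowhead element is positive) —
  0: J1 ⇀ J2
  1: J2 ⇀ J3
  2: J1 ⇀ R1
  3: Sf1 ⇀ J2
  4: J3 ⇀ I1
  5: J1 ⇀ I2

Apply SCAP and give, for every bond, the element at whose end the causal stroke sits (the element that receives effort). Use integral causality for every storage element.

β0 →J2
β1 →J3
β2 →J1
β3 →Sf1
β4 →I1
β5 →I2

bond 3 →Sf1  (Sf1 fixes flow; stroke at Sf1)
bond 4 →I1  (I1 integral (f out))
bond 1 →J3  (J3: bond 4 brought flow, rest push out)
bond 0 →J2  (J2 needs exactly one e-in)
bond 5 →I2  (prefer integral on I2)
bond 2 →J1  (J1: last free bond brings effort in)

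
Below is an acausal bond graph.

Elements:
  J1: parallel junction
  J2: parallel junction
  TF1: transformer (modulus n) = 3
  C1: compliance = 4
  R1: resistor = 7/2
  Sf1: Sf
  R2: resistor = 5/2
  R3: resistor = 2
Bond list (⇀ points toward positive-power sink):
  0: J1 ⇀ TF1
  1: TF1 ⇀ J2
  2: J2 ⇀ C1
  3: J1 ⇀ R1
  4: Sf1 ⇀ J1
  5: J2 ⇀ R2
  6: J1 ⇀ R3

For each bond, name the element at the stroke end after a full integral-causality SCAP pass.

bond 0 stroke→J1
bond 1 stroke→TF1
bond 2 stroke→J2
bond 3 stroke→R1
bond 4 stroke→Sf1
bond 5 stroke→R2
bond 6 stroke→R3

#4 stroke at Sf1  (source Sf1 imposes f)
#2 stroke at J2  (C1 integral (e out))
#1 stroke at TF1  (0-jn J2 has e-setter on 2)
#5 stroke at R2  (J2: bond 2 brought effort, rest push out)
#0 stroke at J1  (TF TF1: opposite of bond 1)
#3 stroke at R1  (0-jn J1 has e-setter on 0)
#6 stroke at R3  (J1 effort already set via bond 0)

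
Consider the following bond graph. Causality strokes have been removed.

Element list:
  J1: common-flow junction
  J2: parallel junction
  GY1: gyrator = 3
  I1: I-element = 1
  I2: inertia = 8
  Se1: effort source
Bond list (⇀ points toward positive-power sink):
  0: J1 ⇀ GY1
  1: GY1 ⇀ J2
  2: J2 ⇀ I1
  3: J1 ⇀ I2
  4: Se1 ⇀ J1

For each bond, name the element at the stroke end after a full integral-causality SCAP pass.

bond 4 →J1  (Se1: effort source, stroke at far end)
bond 2 →I1  (I1: I, integral causality)
bond 1 →J2  (J2: last free bond brings effort in)
bond 0 →J1  (through GY1, causality inverts; strokes same side of GY1)
bond 3 →I2  (J1 needs exactly one f-in)

β0 stroke at J1
β1 stroke at J2
β2 stroke at I1
β3 stroke at I2
β4 stroke at J1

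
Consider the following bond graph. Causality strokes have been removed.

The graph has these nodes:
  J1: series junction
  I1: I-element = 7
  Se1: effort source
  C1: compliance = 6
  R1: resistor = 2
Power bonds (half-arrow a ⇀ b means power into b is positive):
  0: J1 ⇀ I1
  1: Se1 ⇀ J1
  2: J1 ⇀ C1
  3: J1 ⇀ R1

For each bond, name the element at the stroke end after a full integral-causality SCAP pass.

b0 stroke at I1
b1 stroke at J1
b2 stroke at J1
b3 stroke at J1

bond 1 |J1  (Se1 fixes effort; stroke away)
bond 0 |I1  (I1: I, integral causality)
bond 2 |J1  (J1: bond 0 brought flow, rest push out)
bond 3 |J1  (J1 flow already set via bond 0)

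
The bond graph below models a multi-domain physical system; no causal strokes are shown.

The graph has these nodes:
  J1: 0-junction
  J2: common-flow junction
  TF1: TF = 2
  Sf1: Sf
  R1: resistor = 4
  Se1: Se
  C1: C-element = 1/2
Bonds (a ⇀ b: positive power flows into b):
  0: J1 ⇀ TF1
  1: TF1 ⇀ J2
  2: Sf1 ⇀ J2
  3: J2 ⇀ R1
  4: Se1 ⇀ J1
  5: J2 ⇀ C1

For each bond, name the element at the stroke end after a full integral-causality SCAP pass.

b0 |TF1
b1 |J2
b2 |Sf1
b3 |J2
b4 |J1
b5 |J2

bond 2 stroke→Sf1  (Sf1 fixes flow; stroke at Sf1)
bond 4 stroke→J1  (Se1 (Se) sets effort on bond)
bond 0 stroke→TF1  (J1: bond 4 brought effort, rest push out)
bond 1 stroke→J2  (J2: bond 2 brought flow, rest push out)
bond 3 stroke→J2  (J2 flow already set via bond 2)
bond 5 stroke→J2  (J2 flow already set via bond 2)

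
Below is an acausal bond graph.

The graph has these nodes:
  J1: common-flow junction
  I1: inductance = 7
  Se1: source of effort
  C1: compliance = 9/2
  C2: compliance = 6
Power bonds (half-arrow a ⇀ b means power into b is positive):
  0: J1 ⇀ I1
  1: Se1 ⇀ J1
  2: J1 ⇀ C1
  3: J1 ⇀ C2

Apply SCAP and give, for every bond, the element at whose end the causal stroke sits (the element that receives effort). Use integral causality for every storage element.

bond 1 stroke→J1  (Se1: effort source, stroke at far end)
bond 0 stroke→I1  (I1 integral (f out))
bond 2 stroke→J1  (1-jn J1 has f-setter on 0)
bond 3 stroke→J1  (common-f at J1 fixed by 0)

bond 0 stroke→I1
bond 1 stroke→J1
bond 2 stroke→J1
bond 3 stroke→J1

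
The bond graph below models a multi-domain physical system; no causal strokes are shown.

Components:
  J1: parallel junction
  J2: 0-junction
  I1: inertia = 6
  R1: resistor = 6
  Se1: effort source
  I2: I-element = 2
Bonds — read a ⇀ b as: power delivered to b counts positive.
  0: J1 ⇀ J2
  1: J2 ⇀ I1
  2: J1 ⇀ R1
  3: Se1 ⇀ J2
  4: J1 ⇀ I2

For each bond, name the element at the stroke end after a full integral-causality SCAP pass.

bond 3 |J2  (Se1 (Se) sets effort on bond)
bond 0 |J1  (J2: bond 3 brought effort, rest push out)
bond 1 |I1  (J2: bond 3 brought effort, rest push out)
bond 2 |R1  (J1 effort already set via bond 0)
bond 4 |I2  (common-e at J1 fixed by 0)

β0 stroke→J1
β1 stroke→I1
β2 stroke→R1
β3 stroke→J2
β4 stroke→I2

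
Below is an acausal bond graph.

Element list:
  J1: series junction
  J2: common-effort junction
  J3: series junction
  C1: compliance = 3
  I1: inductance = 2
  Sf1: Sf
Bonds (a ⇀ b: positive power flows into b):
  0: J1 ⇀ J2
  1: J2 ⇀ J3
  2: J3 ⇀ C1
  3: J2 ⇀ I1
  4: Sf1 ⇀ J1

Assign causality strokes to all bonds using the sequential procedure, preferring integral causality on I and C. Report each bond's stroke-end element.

bond 4 stroke at Sf1  (Sf1: flow source, stroke at near end)
bond 0 stroke at J1  (common-f at J1 fixed by 4)
bond 2 stroke at J3  (prefer integral on C1)
bond 1 stroke at J2  (closing 1-jn rule on J3)
bond 3 stroke at I1  (common-e at J2 fixed by 1)

b0 stroke→J1
b1 stroke→J2
b2 stroke→J3
b3 stroke→I1
b4 stroke→Sf1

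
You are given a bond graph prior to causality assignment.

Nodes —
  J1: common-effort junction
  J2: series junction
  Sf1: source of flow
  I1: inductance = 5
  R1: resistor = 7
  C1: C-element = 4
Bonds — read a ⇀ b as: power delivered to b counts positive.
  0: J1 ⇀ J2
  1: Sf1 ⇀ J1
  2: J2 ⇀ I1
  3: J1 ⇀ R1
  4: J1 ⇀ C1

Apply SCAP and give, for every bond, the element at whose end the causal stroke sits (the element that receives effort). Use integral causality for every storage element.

b1 stroke at Sf1  (Sf1: flow source, stroke at near end)
b2 stroke at I1  (I1 integral (f out))
b0 stroke at J2  (J2 flow already set via bond 2)
b4 stroke at J1  (C1: C, integral causality)
b3 stroke at R1  (0-jn J1 has e-setter on 4)

b0 stroke at J2
b1 stroke at Sf1
b2 stroke at I1
b3 stroke at R1
b4 stroke at J1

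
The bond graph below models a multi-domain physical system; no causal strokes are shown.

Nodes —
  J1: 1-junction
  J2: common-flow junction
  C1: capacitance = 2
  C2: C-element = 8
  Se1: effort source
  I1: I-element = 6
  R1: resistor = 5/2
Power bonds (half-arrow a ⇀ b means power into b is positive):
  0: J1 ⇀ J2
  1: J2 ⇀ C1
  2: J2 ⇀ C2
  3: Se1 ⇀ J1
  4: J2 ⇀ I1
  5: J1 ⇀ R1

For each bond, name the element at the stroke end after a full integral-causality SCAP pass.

β0 stroke→J2
β1 stroke→J2
β2 stroke→J2
β3 stroke→J1
β4 stroke→I1
β5 stroke→J1

b3 →J1  (source Se1 imposes e)
b1 →J2  (C1 outputs effort q/C1)
b2 →J2  (C2: C, integral causality)
b4 →I1  (prefer integral on I1)
b0 →J2  (J2 flow already set via bond 4)
b5 →J1  (common-f at J1 fixed by 0)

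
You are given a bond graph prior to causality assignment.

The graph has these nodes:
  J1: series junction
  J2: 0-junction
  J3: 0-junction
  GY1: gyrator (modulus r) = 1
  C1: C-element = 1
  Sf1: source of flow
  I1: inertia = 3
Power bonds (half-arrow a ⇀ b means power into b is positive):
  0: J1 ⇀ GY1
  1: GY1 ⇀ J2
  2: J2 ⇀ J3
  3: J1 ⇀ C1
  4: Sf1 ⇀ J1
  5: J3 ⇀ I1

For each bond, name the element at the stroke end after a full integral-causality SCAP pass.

b4 |Sf1  (Sf1 fixes flow; stroke at Sf1)
b0 |J1  (common-f at J1 fixed by 4)
b3 |J1  (J1 flow already set via bond 4)
b1 |J2  (through GY1, causality inverts; strokes same side of GY1)
b2 |J3  (common-e at J2 fixed by 1)
b5 |I1  (common-e at J3 fixed by 2)

β0 stroke→J1
β1 stroke→J2
β2 stroke→J3
β3 stroke→J1
β4 stroke→Sf1
β5 stroke→I1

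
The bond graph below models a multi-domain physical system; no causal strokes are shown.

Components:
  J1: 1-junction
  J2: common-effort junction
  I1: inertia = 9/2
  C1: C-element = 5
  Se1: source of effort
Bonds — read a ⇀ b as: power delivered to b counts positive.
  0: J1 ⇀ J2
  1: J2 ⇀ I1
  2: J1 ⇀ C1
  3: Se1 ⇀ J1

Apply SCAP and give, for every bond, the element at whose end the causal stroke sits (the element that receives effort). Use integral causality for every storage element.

#3 |J1  (Se1 (Se) sets effort on bond)
#1 |I1  (I1 outputs flow p/I1)
#0 |J2  (closing 0-jn rule on J2)
#2 |J1  (common-f at J1 fixed by 0)

β0 →J2
β1 →I1
β2 →J1
β3 →J1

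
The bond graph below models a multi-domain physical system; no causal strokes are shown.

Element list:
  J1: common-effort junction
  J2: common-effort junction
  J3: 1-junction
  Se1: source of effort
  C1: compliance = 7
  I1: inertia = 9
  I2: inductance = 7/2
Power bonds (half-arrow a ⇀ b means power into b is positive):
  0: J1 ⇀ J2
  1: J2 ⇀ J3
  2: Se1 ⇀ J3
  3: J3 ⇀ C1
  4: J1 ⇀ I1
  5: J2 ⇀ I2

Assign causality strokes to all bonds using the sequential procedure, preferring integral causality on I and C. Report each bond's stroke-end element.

β0 stroke→J1
β1 stroke→J2
β2 stroke→J3
β3 stroke→J3
β4 stroke→I1
β5 stroke→I2

β2 |J3  (Se1 fixes effort; stroke away)
β3 |J3  (C1 outputs effort q/C1)
β1 |J2  (closing 1-jn rule on J3)
β0 |J1  (J2 effort already set via bond 1)
β5 |I2  (J2: bond 1 brought effort, rest push out)
β4 |I1  (0-jn J1 has e-setter on 0)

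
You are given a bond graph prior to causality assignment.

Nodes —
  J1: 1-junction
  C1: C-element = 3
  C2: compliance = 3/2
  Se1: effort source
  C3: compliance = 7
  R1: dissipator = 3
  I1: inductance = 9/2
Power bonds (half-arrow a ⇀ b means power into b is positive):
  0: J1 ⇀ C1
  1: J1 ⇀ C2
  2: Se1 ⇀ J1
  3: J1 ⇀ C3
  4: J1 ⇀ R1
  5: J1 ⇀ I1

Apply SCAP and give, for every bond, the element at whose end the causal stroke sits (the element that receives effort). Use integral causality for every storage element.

#0 |J1
#1 |J1
#2 |J1
#3 |J1
#4 |J1
#5 |I1

bond 2 →J1  (source Se1 imposes e)
bond 0 →J1  (C1 integral (e out))
bond 1 →J1  (C2 integral (e out))
bond 3 →J1  (prefer integral on C3)
bond 5 →I1  (I1: I, integral causality)
bond 4 →J1  (J1: bond 5 brought flow, rest push out)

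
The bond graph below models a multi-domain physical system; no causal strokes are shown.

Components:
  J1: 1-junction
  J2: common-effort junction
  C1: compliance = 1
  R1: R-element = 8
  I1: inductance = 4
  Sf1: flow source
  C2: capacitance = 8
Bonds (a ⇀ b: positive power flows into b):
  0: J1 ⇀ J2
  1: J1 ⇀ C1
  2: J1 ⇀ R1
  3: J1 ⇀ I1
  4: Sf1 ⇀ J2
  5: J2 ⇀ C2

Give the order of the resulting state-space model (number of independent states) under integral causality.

3  (C1, C2, I1 all integral)

#4 →Sf1  (Sf1: flow source, stroke at near end)
#1 →J1  (C1 outputs effort q/C1)
#3 →I1  (prefer integral on I1)
#0 →J1  (J1: bond 3 brought flow, rest push out)
#2 →J1  (J1: bond 3 brought flow, rest push out)
#5 →J2  (closing 0-jn rule on J2)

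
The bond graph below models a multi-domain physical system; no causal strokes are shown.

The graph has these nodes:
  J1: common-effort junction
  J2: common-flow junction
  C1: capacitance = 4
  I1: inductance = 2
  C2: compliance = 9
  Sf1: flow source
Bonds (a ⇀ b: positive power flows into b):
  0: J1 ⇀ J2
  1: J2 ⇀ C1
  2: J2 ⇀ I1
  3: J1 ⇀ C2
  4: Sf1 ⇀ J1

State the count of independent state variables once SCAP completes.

3  (C1, C2, I1 all integral)

bond 4 stroke at Sf1  (Sf1: flow source, stroke at near end)
bond 1 stroke at J2  (C1 outputs effort q/C1)
bond 2 stroke at I1  (prefer integral on I1)
bond 0 stroke at J2  (J2: bond 2 brought flow, rest push out)
bond 3 stroke at J1  (J1: last free bond brings effort in)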